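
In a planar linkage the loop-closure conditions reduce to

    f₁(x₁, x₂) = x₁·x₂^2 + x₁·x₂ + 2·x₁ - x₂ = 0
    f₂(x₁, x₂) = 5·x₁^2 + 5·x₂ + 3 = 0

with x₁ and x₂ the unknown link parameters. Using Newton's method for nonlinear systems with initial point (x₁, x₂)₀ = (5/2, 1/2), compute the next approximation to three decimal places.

(1.165, -0.176)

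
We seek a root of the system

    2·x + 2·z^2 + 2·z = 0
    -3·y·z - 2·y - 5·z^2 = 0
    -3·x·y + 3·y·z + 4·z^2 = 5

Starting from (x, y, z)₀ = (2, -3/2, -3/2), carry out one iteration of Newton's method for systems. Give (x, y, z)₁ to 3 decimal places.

At (2, -3/2, -3/2): F = (5.500, -15.000, 19.750).
Jacobian J = [[2, 0, 4·z + 2], [0, -3·z - 2, -3·y - 10·z], [-3·y, -3·x + 3·z, 3·y + 8·z]].
At the point, J = [[2.000, 0.000, -4.000], [0.000, 2.500, 19.500], [4.500, -10.500, -16.500]] (det J = 372.000).
Solving J·Δ = −F gives Δ = (-1.255, 0.168, 0.748).
Then the next iterate is (x, y, z)₁ = (0.745, -1.332, -0.752).

(0.745, -1.332, -0.752)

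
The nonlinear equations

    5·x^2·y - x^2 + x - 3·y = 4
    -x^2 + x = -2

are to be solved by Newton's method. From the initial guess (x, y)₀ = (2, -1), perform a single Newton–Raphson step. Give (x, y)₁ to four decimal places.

At (2, -1): F = (-23.0000, 0.0000).
Jacobian J = [[10·x·y - 2·x + 1, 5·x^2 - 3], [-2·x + 1, 0]].
At the point, J = [[-23.0000, 17.0000], [-3.0000, 0.0000]] (det J = 51.0000).
Solving J·Δ = −F gives Δ = (0.0000, 1.3529).
Then the next iterate is (x, y)₁ = (2.0000, 0.3529).

(2.0000, 0.3529)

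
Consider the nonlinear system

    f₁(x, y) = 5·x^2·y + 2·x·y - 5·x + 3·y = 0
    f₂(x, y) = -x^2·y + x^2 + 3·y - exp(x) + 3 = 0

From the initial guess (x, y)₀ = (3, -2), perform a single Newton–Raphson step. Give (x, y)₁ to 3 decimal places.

(2.000, -1.000)

At (3, -2): F = (-123.000, 3.91446).
Jacobian J = [[10·x·y + 2·y - 5, 5·x^2 + 2·x + 3], [-2·x·y + 2·x - exp(x), -x^2 + 3]].
At the point, J = [[-69.000, 54.000], [-2.08554, -6.000]] (det J = 526.61899).
Solving J·Δ = −F gives Δ = (-1.000, 1.000).
Then the next iterate is (x, y)₁ = (2.000, -1.000).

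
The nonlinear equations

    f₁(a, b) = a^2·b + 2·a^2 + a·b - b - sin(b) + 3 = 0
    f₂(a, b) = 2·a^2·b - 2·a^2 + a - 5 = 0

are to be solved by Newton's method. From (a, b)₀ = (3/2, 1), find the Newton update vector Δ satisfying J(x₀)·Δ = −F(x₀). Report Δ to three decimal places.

(-1.170, 1.038)

At (3/2, 1): F = (9.40853, -3.500).
Jacobian J = [[2·a·b + 4·a + b, a^2 + a - cos(b) - 1], [4·a·b - 4·a + 1, 2·a^2]].
At the point, J = [[10.000, 2.20970], [1.000, 4.500]] (det J = 42.79030).
Solving J·Δ = −F gives Δ = (-1.170, 1.038).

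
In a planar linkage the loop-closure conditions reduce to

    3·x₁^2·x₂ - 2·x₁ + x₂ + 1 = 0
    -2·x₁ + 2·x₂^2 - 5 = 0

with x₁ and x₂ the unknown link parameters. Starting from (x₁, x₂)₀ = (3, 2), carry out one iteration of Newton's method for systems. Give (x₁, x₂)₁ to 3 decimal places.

(1.500, 2.000)

At (3, 2): F = (51.000, -3.000).
Jacobian J = [[6·x₁·x₂ - 2, 3·x₁^2 + 1], [-2, 4·x₂]].
At the point, J = [[34.000, 28.000], [-2.000, 8.000]] (det J = 328.000).
Solving J·Δ = −F gives Δ = (-1.500, 0.000).
Then the next iterate is (x₁, x₂)₁ = (1.500, 2.000).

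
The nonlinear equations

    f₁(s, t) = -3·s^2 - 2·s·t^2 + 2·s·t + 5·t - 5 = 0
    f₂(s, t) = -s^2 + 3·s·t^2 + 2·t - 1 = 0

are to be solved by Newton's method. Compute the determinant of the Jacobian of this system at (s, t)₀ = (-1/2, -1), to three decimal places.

J = [[-6·s - 2·t^2 + 2·t, -4·s·t + 2·s + 5], [-2·s + 3·t^2, 6·s·t + 2]].
At the point, J = [[-1.000, 2.000], [4.000, 5.000]].
det J = -13.000.

-13.000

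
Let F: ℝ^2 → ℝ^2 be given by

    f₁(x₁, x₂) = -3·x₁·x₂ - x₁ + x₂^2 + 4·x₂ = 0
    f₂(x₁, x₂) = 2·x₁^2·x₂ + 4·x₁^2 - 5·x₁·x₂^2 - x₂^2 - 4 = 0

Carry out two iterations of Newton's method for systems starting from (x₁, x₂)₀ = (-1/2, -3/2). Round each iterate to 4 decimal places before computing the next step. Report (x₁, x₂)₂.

(-2.6692, -0.1326)

At (-1/2, -3/2): F = (-5.5000, -0.3750).
Jacobian J = [[-3·x₂ - 1, -3·x₁ + 2·x₂ + 4], [4·x₁·x₂ + 8·x₁ - 5·x₂^2, 2·x₁^2 - 10·x₁·x₂ - 2·x₂]].
At the point, J = [[3.5000, 2.5000], [-12.2500, -4.0000]] (det J = 16.6250).
Solving J·Δ = −F gives Δ = (-1.3797, 4.1316).
Then the next iterate is (x₁, x₂)₁ = (-1.8797, 2.6316).
Round to (-1.8797, 2.6316) and repeat: F = (34.171274, 86.891694), J = [[-8.8948, 14.9023], [-69.450667, 51.269529]].
Δ = (-0.7895, -2.7642), so (x₁, x₂)₂ = (-2.6692, -0.1326).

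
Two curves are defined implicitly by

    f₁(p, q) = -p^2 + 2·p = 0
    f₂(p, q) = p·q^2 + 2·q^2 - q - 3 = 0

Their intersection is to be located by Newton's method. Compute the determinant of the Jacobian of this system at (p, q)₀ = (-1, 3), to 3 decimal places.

20.000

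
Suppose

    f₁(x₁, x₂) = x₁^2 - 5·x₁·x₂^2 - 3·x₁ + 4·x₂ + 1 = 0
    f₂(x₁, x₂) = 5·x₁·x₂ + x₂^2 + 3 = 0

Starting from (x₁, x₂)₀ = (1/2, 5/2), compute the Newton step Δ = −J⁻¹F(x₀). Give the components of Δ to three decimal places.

(0.613, -3.088)

At (1/2, 5/2): F = (-5.875, 15.500).
Jacobian J = [[2·x₁ - 5·x₂^2 - 3, -10·x₁·x₂ + 4], [5·x₂, 5·x₁ + 2·x₂]].
At the point, J = [[-33.250, -8.500], [12.500, 7.500]] (det J = -143.125).
Solving J·Δ = −F gives Δ = (0.613, -3.088).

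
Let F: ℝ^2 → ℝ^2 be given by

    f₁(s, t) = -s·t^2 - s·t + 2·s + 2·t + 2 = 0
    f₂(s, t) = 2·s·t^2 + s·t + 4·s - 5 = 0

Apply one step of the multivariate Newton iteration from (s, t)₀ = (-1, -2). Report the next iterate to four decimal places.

(1.9000, -4.0000)

At (-1, -2): F = (-2.0000, -15.0000).
Jacobian J = [[-t^2 - t + 2, -2·s·t - s + 2], [2·t^2 + t + 4, 4·s·t + s]].
At the point, J = [[0.0000, -1.0000], [10.0000, 7.0000]] (det J = 10.0000).
Solving J·Δ = −F gives Δ = (2.9000, -2.0000).
Then the next iterate is (s, t)₁ = (1.9000, -4.0000).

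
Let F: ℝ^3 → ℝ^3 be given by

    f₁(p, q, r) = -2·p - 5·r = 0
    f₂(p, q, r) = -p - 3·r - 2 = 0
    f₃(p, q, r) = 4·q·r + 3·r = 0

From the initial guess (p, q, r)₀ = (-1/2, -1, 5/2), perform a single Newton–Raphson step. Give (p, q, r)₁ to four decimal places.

At (-1/2, -1, 5/2): F = (-11.5000, -9.0000, -2.5000).
Jacobian J = [[-2, 0, -5], [-1, 0, -3], [0, 4·r, 4·q + 3]].
At the point, J = [[-2.0000, 0.0000, -5.0000], [-1.0000, 0.0000, -3.0000], [0.0000, 10.0000, -1.0000]] (det J = -10.0000).
Solving J·Δ = −F gives Δ = (10.5000, -0.4000, -6.5000).
Then the next iterate is (p, q, r)₁ = (10.0000, -1.4000, -4.0000).

(10.0000, -1.4000, -4.0000)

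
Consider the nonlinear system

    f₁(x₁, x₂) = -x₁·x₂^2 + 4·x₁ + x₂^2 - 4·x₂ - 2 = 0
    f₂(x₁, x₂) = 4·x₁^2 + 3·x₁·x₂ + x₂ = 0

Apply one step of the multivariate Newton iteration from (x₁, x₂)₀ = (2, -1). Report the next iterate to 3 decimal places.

(0.277, 0.915)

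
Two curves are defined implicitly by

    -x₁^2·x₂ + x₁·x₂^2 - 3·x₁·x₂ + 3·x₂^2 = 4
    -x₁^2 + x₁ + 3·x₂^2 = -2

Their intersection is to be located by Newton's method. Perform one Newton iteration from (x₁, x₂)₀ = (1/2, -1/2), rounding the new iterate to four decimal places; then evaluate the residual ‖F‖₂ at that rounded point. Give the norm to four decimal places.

At (1/2, -1/2): F = (-2.2500, 3.0000).
Jacobian J = [[-2·x₁·x₂ + x₂^2 - 3·x₂, -x₁^2 + 2·x₁·x₂ - 3·x₁ + 6·x₂], [-2·x₁ + 1, 6·x₂]].
At the point, J = [[2.2500, -5.2500], [0.0000, -3.0000]] (det J = -6.7500).
Solving J·Δ = −F gives Δ = (3.3333, 1.0000).
Then the next iterate is (x₁, x₂)₁ = (3.8333, 0.5000).
Re-evaluating at (3.8333, 0.5000): F = (-15.388719, -8.110889), so ‖F‖₂ = 17.3954.

17.3954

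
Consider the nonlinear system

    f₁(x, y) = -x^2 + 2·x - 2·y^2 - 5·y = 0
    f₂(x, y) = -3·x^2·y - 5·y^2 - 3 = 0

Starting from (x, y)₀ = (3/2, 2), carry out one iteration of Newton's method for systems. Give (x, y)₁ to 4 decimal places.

At (3/2, 2): F = (-17.2500, -36.5000).
Jacobian J = [[-2·x + 2, -4·y - 5], [-6·x·y, -3·x^2 - 10·y]].
At the point, J = [[-1.0000, -13.0000], [-18.0000, -26.7500]] (det J = -207.2500).
Solving J·Δ = −F gives Δ = (-0.0630, -1.3221).
Then the next iterate is (x, y)₁ = (1.4370, 0.6779).

(1.4370, 0.6779)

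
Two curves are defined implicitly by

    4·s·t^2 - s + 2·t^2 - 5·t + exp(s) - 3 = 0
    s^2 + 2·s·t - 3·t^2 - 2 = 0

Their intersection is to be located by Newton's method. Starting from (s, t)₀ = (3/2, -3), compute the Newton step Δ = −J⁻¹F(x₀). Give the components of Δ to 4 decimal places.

At (3/2, -3): F = (86.981689, -35.7500).
Jacobian J = [[4·t^2 + exp(s) - 1, 8·s·t + 4·t - 5], [2·s + 2·t, 2·s - 6·t]].
At the point, J = [[39.481689, -53.0000], [-3.0000, 21.0000]] (det J = 670.115470).
Solving J·Δ = −F gives Δ = (0.1017, 1.7169).

(0.1017, 1.7169)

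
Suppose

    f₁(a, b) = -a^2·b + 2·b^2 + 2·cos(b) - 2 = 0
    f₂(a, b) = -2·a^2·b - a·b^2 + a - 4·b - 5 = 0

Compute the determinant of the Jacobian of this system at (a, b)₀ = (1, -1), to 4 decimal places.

5.2682

J = [[-2·a·b, -a^2 + 4·b - 2·sin(b)], [-4·a·b - b^2 + 1, -2·a^2 - 2·a·b - 4]].
At the point, J = [[2.0000, -3.317058], [4.0000, -4.0000]].
det J = 5.2682.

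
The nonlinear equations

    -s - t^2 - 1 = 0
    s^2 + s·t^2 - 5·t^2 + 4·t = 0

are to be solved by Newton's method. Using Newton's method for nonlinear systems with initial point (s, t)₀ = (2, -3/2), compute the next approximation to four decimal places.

(0.6772, -0.1909)

At (2, -3/2): F = (-5.2500, -8.7500).
Jacobian J = [[-1, -2·t], [2·s + t^2, 2·s·t - 10·t + 4]].
At the point, J = [[-1.0000, 3.0000], [6.2500, 13.0000]] (det J = -31.7500).
Solving J·Δ = −F gives Δ = (-1.3228, 1.3091).
Then the next iterate is (s, t)₁ = (0.6772, -0.1909).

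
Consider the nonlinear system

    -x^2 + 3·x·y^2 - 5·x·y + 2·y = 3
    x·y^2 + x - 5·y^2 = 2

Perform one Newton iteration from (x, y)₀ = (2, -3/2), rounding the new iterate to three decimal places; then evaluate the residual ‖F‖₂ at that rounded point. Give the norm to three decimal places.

3.238

At (2, -3/2): F = (18.500, -6.750).
Jacobian J = [[-2·x + 3·y^2 - 5·y, 6·x·y - 5·x + 2], [y^2 + 1, 2·x·y - 10·y]].
At the point, J = [[10.250, -26.000], [3.250, 9.000]] (det J = 176.750).
Solving J·Δ = −F gives Δ = (0.051, 0.732).
Then the next iterate is (x, y)₁ = (2.051, -0.768).
Re-evaluating at (2.051, -0.768): F = (2.76243, -1.68839), so ‖F‖₂ = 3.238.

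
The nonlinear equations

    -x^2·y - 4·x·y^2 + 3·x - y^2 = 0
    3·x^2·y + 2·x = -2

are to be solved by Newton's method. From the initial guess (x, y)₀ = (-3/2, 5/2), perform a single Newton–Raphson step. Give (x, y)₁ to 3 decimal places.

At (-3/2, 5/2): F = (21.125, 15.875).
Jacobian J = [[-2·x·y - 4·y^2 + 3, -x^2 - 8·x·y - 2·y], [6·x·y + 2, 3·x^2]].
At the point, J = [[-14.500, 22.750], [-20.500, 6.750]] (det J = 368.500).
Solving J·Δ = −F gives Δ = (0.593, -0.551).
Then the next iterate is (x, y)₁ = (-0.907, 1.949).

(-0.907, 1.949)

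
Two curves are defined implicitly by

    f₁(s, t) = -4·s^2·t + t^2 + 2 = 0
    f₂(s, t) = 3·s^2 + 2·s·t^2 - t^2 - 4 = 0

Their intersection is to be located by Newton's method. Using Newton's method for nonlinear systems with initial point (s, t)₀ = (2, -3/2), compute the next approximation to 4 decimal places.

(1.7333, -0.3500)

At (2, -3/2): F = (28.2500, 14.7500).
Jacobian J = [[-8·s·t, -4·s^2 + 2·t], [6·s + 2·t^2, 4·s·t - 2·t]].
At the point, J = [[24.0000, -19.0000], [16.5000, -9.0000]] (det J = 97.5000).
Solving J·Δ = −F gives Δ = (-0.2667, 1.1500).
Then the next iterate is (s, t)₁ = (1.7333, -0.3500).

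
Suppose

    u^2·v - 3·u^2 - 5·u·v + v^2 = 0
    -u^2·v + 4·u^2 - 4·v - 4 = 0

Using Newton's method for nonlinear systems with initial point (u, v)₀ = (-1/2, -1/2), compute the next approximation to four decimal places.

(0.0390, -1.2766)

At (-1/2, -1/2): F = (-1.8750, -0.8750).
Jacobian J = [[2·u·v - 6·u - 5·v, u^2 - 5·u + 2·v], [-2·u·v + 8·u, -u^2 - 4]].
At the point, J = [[6.0000, 1.7500], [-4.5000, -4.2500]] (det J = -17.6250).
Solving J·Δ = −F gives Δ = (0.5390, -0.7766).
Then the next iterate is (u, v)₁ = (0.0390, -1.2766).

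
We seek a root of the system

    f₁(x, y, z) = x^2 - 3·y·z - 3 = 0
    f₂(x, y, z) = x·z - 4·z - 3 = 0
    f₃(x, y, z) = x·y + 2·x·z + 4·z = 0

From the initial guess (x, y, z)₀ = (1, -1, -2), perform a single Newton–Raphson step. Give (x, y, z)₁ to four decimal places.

At (1, -1, -2): F = (-8.0000, 3.0000, -13.0000).
Jacobian J = [[2·x, -3·z, -3·y], [z, 0, x - 4], [y + 2·z, x, 2·x + 4]].
At the point, J = [[2.0000, 6.0000, 3.0000], [-2.0000, 0.0000, -3.0000], [-5.0000, 1.0000, 6.0000]] (det J = 162.0000).
Solving J·Δ = −F gives Δ = (-0.6852, 0.8333, 1.4568).
Then the next iterate is (x, y, z)₁ = (0.3148, -0.1667, -0.5432).

(0.3148, -0.1667, -0.5432)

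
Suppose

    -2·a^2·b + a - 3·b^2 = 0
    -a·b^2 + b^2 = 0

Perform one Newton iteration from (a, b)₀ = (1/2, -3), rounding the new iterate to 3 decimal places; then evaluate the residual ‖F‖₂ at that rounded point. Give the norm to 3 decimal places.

At (1/2, -3): F = (-25.000, 4.500).
Jacobian J = [[-4·a·b + 1, -2·a^2 - 6·b], [-b^2, -2·a·b + 2·b]].
At the point, J = [[7.000, 17.500], [-9.000, -3.000]] (det J = 136.500).
Solving J·Δ = −F gives Δ = (0.027, 1.418).
Then the next iterate is (a, b)₁ = (0.527, -1.582).
Re-evaluating at (0.527, -1.582): F = (-6.10244, 1.18379), so ‖F‖₂ = 6.216.

6.216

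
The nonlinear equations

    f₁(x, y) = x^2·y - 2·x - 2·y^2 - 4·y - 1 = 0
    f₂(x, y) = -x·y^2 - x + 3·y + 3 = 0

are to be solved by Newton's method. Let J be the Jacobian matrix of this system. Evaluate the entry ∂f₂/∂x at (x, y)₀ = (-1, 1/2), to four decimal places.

-1.2500

∂f₂/∂x = -y^2 - 1.
At (-1, 1/2) this is -1.2500.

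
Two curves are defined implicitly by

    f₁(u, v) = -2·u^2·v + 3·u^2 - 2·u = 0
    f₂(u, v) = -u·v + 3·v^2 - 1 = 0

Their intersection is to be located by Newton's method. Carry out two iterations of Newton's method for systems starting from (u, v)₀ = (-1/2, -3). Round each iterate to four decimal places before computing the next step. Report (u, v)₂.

At (-1/2, -3): F = (3.2500, 24.5000).
Jacobian J = [[-4·u·v + 6·u - 2, -2·u^2], [-v, -u + 6·v]].
At the point, J = [[-11.0000, -0.5000], [3.0000, -17.5000]] (det J = 194.0000).
Solving J·Δ = −F gives Δ = (0.2300, 1.4394).
Then the next iterate is (u, v)₁ = (-0.2700, -1.5606).
Round to (-0.2700, -1.5606) and repeat: F = (0.986235, 5.885055), J = [[-5.305448, -0.1458], [1.5606, -9.0936]].
Δ = (0.1673, 0.6759), so (u, v)₂ = (-0.1027, -0.8847).

(-0.1027, -0.8847)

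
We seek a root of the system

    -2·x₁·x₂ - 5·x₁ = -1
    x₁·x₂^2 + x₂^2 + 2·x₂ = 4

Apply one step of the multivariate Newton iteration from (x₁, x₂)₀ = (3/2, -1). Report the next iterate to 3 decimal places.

At (3/2, -1): F = (-3.500, -3.500).
Jacobian J = [[-2·x₂ - 5, -2·x₁], [x₂^2, 2·x₁·x₂ + 2·x₂ + 2]].
At the point, J = [[-3.000, -3.000], [1.000, -3.000]] (det J = 12.000).
Solving J·Δ = −F gives Δ = (0.000, -1.167).
Then the next iterate is (x₁, x₂)₁ = (1.500, -2.167).

(1.500, -2.167)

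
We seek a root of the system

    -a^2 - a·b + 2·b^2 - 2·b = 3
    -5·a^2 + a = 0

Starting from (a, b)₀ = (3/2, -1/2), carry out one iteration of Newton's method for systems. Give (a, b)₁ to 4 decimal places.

(0.8036, -0.7289)

At (3/2, -1/2): F = (-3.0000, -9.7500).
Jacobian J = [[-2·a - b, -a + 4·b - 2], [-10·a + 1, 0]].
At the point, J = [[-2.5000, -5.5000], [-14.0000, 0.0000]] (det J = -77.0000).
Solving J·Δ = −F gives Δ = (-0.6964, -0.2289).
Then the next iterate is (a, b)₁ = (0.8036, -0.7289).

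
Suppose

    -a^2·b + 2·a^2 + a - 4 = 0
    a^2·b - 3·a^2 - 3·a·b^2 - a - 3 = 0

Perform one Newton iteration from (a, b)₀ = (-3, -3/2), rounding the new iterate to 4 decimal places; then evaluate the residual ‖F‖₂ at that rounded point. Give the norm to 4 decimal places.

At (-3, -3/2): F = (24.5000, -20.2500).
Jacobian J = [[-2·a·b + 4·a + 1, -a^2], [2·a·b - 6·a - 3·b^2 - 1, a^2 - 6·a·b]].
At the point, J = [[-20.0000, -9.0000], [19.2500, -18.0000]] (det J = 533.2500).
Solving J·Δ = −F gives Δ = (1.1688, 0.1249).
Then the next iterate is (a, b)₁ = (-1.8312, -1.3751).
Re-evaluating at (-1.8312, -1.3751): F = (5.486501, -5.451946), so ‖F‖₂ = 7.7347.

7.7347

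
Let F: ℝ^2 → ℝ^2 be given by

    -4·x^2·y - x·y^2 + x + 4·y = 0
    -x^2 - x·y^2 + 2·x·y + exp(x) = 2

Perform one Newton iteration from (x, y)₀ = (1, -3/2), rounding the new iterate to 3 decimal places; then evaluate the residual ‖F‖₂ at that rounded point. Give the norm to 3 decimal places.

1.528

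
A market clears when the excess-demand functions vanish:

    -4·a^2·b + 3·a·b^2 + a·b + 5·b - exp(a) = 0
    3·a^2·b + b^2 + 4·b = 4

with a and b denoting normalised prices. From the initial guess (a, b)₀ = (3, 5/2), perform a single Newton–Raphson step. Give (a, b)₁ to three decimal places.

At (3, 5/2): F = (-33.83554, 79.750).
Jacobian J = [[-8·a·b + 3·b^2 + b - exp(a), -4·a^2 + 6·a·b + a + 5], [6·a·b, 3·a^2 + 2·b + 4]].
At the point, J = [[-58.83554, 17.000], [45.000, 36.000]] (det J = -2883.07933).
Solving J·Δ = −F gives Δ = (-0.893, -1.099).
Then the next iterate is (a, b)₁ = (2.107, 1.401).

(2.107, 1.401)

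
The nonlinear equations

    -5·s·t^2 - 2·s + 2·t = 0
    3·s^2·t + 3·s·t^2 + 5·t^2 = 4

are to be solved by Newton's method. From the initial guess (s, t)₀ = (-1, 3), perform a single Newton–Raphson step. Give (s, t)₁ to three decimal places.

At (-1, 3): F = (53.000, 23.000).
Jacobian J = [[-5·t^2 - 2, -10·s·t + 2], [6·s·t + 3·t^2, 3·s^2 + 6·s·t + 10·t]].
At the point, J = [[-47.000, 32.000], [9.000, 15.000]] (det J = -993.000).
Solving J·Δ = −F gives Δ = (0.059, -1.569).
Then the next iterate is (s, t)₁ = (-0.941, 1.431).

(-0.941, 1.431)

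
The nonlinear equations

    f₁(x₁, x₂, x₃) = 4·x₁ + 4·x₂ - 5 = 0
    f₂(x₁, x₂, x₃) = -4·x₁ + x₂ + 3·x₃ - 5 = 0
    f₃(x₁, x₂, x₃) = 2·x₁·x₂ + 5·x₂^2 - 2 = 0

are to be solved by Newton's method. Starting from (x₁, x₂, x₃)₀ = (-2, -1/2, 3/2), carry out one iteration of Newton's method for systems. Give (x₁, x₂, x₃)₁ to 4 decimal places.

(2.0625, -0.8125, 4.6875)

At (-2, -1/2, 3/2): F = (-15.0000, 7.0000, 1.2500).
Jacobian J = [[4, 4, 0], [-4, 1, 3], [2·x₂, 2·x₁ + 10·x₂, 0]].
At the point, J = [[4.0000, 4.0000, 0.0000], [-4.0000, 1.0000, 3.0000], [-1.0000, -9.0000, 0.0000]] (det J = 96.0000).
Solving J·Δ = −F gives Δ = (4.0625, -0.3125, 3.1875).
Then the next iterate is (x₁, x₂, x₃)₁ = (2.0625, -0.8125, 4.6875).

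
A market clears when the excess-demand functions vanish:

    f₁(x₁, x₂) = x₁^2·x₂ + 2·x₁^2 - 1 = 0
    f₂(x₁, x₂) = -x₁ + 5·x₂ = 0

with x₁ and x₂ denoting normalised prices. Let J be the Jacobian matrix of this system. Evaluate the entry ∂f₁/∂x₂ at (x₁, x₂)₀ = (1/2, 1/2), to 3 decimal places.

0.250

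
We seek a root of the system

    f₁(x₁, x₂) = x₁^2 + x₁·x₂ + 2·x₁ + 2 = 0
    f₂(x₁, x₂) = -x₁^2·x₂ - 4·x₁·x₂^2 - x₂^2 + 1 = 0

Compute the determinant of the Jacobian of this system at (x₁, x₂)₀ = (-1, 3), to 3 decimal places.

21.000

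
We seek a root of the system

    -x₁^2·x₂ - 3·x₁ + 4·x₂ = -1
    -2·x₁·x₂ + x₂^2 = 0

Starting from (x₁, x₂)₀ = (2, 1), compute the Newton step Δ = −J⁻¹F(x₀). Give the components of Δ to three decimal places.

At (2, 1): F = (-5.000, -3.000).
Jacobian J = [[-2·x₁·x₂ - 3, -x₁^2 + 4], [-2·x₂, -2·x₁ + 2·x₂]].
At the point, J = [[-7.000, 0.000], [-2.000, -2.000]] (det J = 14.000).
Solving J·Δ = −F gives Δ = (-0.714, -0.786).

(-0.714, -0.786)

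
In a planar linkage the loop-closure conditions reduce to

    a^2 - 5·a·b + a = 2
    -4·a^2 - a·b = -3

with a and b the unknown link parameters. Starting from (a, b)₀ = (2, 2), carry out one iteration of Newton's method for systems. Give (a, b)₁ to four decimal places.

At (2, 2): F = (-16.0000, -17.0000).
Jacobian J = [[2·a - 5·b + 1, -5·a], [-8·a - b, -a]].
At the point, J = [[-5.0000, -10.0000], [-18.0000, -2.0000]] (det J = -170.0000).
Solving J·Δ = −F gives Δ = (-0.8118, -1.1941).
Then the next iterate is (a, b)₁ = (1.1882, 0.8059).

(1.1882, 0.8059)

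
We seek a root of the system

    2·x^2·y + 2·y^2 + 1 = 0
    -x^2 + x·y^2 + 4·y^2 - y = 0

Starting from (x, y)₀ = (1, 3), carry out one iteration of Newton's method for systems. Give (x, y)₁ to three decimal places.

(0.396, 1.732)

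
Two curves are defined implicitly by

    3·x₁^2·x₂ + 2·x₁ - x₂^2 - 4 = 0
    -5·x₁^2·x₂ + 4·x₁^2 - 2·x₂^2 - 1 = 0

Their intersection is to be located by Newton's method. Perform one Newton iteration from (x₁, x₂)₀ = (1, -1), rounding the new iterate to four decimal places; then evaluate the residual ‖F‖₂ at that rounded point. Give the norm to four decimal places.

At (1, -1): F = (-6.0000, 6.0000).
Jacobian J = [[6·x₁·x₂ + 2, 3·x₁^2 - 2·x₂], [-10·x₁·x₂ + 8·x₁, -5·x₁^2 - 4·x₂]].
At the point, J = [[-4.0000, 5.0000], [18.0000, -1.0000]] (det J = -86.0000).
Solving J·Δ = −F gives Δ = (-0.2791, 0.9767).
Then the next iterate is (x₁, x₂)₁ = (0.7209, -0.0233).
Re-evaluating at (0.7209, -0.0233): F = (-2.595070, 1.138246), so ‖F‖₂ = 2.8337.

2.8337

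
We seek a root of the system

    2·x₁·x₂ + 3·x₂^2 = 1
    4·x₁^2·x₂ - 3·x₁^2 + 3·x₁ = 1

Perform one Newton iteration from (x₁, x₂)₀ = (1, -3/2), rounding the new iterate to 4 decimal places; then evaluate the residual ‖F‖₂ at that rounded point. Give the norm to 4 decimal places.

2.1664

At (1, -3/2): F = (2.7500, -7.0000).
Jacobian J = [[2·x₂, 2·x₁ + 6·x₂], [8·x₁·x₂ - 6·x₁ + 3, 4·x₁^2]].
At the point, J = [[-3.0000, -7.0000], [-15.0000, 4.0000]] (det J = -117.0000).
Solving J·Δ = −F gives Δ = (-0.3248, 0.5321).
Then the next iterate is (x₁, x₂)₁ = (0.6752, -0.9679).
Re-evaluating at (0.6752, -0.9679): F = (0.503439, -2.107128), so ‖F‖₂ = 2.1664.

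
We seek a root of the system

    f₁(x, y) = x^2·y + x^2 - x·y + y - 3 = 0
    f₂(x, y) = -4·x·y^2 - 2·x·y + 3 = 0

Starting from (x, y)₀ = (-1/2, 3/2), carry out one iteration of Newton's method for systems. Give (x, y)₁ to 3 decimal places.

At (-1/2, 3/2): F = (-0.125, 9.000).
Jacobian J = [[2·x·y + 2·x - y, x^2 - x + 1], [-4·y^2 - 2·y, -8·x·y - 2·x]].
At the point, J = [[-4.000, 1.750], [-12.000, 7.000]] (det J = -7.000).
Solving J·Δ = −F gives Δ = (-2.375, -5.357).
Then the next iterate is (x, y)₁ = (-2.875, -3.857).

(-2.875, -3.857)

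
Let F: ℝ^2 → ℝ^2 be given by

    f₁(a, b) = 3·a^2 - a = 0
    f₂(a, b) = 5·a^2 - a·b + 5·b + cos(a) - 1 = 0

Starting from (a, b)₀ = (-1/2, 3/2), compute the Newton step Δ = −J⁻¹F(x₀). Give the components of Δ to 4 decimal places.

(0.3125, -1.3629)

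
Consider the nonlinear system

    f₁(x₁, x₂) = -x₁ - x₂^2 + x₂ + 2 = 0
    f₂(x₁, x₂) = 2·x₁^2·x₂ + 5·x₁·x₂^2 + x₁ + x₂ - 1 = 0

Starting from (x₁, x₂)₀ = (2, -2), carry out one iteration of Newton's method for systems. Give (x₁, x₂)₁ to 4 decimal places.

(-9.8333, -3.1667)

At (2, -2): F = (-6.0000, 23.0000).
Jacobian J = [[-1, -2·x₂ + 1], [4·x₁·x₂ + 5·x₂^2 + 1, 2·x₁^2 + 10·x₁·x₂ + 1]].
At the point, J = [[-1.0000, 5.0000], [5.0000, -31.0000]] (det J = 6.0000).
Solving J·Δ = −F gives Δ = (-11.8333, -1.1667).
Then the next iterate is (x₁, x₂)₁ = (-9.8333, -3.1667).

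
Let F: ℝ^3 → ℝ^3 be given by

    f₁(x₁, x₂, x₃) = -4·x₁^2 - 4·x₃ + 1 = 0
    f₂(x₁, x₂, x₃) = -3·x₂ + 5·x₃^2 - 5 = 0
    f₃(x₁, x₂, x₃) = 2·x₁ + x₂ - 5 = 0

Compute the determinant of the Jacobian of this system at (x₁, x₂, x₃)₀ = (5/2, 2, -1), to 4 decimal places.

J = [[-8·x₁, 0, -4], [0, -3, 10·x₃], [2, 1, 0]].
At the point, J = [[-20.0000, 0.0000, -4.0000], [0.0000, -3.0000, -10.0000], [2.0000, 1.0000, 0.0000]].
det J = -224.0000.

-224.0000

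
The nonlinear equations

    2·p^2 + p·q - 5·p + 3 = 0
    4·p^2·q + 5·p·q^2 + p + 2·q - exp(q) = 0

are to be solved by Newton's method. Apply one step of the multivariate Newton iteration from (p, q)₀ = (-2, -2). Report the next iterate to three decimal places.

(-0.307, -2.201)

At (-2, -2): F = (25.000, -78.13534).
Jacobian J = [[4·p + q - 5, p], [8·p·q + 5·q^2 + 1, 4·p^2 + 10·p·q - exp(q) + 2]].
At the point, J = [[-15.000, -2.000], [53.000, 57.86466]] (det J = -761.96997).
Solving J·Δ = −F gives Δ = (1.693, -0.201).
Then the next iterate is (p, q)₁ = (-0.307, -2.201).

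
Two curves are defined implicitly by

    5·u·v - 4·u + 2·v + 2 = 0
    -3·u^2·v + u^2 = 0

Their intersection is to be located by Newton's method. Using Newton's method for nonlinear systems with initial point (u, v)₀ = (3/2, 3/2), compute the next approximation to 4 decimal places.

(1.4261, 0.4483)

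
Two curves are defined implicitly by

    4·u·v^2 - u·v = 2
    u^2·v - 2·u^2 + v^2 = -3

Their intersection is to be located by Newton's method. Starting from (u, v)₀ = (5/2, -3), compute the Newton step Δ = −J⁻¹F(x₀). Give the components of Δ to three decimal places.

(-0.759, 1.054)

At (5/2, -3): F = (95.500, -19.250).
Jacobian J = [[4·v^2 - v, 8·u·v - u], [2·u·v - 4·u, u^2 + 2·v]].
At the point, J = [[39.000, -62.500], [-25.000, 0.250]] (det J = -1552.750).
Solving J·Δ = −F gives Δ = (-0.759, 1.054).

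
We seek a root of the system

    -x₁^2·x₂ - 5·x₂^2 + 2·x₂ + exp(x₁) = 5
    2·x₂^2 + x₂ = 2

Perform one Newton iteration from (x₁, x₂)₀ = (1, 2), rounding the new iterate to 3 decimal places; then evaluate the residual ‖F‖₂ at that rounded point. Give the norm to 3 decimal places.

At (1, 2): F = (-20.28172, 8.000).
Jacobian J = [[-2·x₁·x₂ + exp(x₁), -x₁^2 - 10·x₂ + 2], [0, 4·x₂ + 1]].
At the point, J = [[-1.28172, -19.000], [0.000, 9.000]] (det J = -11.53546).
Solving J·Δ = −F gives Δ = (-2.647, -0.889).
Then the next iterate is (x₁, x₂)₁ = (-1.647, 1.111).
Re-evaluating at (-1.647, 1.111): F = (-11.77069, 1.57964), so ‖F‖₂ = 11.876.

11.876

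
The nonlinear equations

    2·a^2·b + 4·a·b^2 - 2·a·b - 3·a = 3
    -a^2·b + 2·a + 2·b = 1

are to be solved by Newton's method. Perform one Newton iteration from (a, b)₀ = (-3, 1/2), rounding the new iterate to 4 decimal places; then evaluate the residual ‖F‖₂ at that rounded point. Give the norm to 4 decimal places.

2791.1965

At (-3, 1/2): F = (15.0000, -10.5000).
Jacobian J = [[4·a·b + 4·b^2 - 2·b - 3, 2·a^2 + 8·a·b - 2·a], [-2·a·b + 2, -a^2 + 2]].
At the point, J = [[-9.0000, 12.0000], [5.0000, -7.0000]] (det J = 3.0000).
Solving J·Δ = −F gives Δ = (-7.0000, -6.5000).
Then the next iterate is (a, b)₁ = (-10.0000, -6.0000).
Re-evaluating at (-10.0000, -6.0000): F = (-2733.0000, 567.0000), so ‖F‖₂ = 2791.1965.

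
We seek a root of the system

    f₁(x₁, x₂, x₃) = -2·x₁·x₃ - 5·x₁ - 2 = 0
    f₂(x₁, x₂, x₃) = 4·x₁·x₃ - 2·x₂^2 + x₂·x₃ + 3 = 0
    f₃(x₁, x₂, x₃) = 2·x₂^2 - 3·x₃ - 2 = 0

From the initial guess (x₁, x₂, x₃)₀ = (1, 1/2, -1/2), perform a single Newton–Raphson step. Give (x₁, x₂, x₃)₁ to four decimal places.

(0.4286, -2.2857, -2.3571)

At (1, 1/2, -1/2): F = (-6.0000, 0.2500, 0.0000).
Jacobian J = [[-2·x₃ - 5, 0, -2·x₁], [4·x₃, -4·x₂ + x₃, 4·x₁ + x₂], [0, 4·x₂, -3]].
At the point, J = [[-4.0000, 0.0000, -2.0000], [-2.0000, -2.5000, 4.5000], [0.0000, 2.0000, -3.0000]] (det J = 14.0000).
Solving J·Δ = −F gives Δ = (-0.5714, -2.7857, -1.8571).
Then the next iterate is (x₁, x₂, x₃)₁ = (0.4286, -2.2857, -2.3571).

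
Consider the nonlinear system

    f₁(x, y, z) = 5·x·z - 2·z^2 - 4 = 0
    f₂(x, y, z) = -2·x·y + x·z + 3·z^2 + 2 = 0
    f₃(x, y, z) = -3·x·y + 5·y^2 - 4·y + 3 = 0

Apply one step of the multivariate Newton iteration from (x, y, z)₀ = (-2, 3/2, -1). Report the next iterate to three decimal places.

(-2.968, 0.229, 0.474)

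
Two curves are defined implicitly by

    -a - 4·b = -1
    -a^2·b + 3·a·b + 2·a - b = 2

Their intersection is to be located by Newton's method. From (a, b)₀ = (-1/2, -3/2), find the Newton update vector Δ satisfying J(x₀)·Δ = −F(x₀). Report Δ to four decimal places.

(-1.2170, 2.1792)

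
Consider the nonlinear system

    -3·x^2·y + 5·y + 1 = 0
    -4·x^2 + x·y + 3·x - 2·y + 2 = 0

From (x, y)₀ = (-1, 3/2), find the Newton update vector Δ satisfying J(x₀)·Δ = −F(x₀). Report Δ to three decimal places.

At (-1, 3/2): F = (4.000, -9.500).
Jacobian J = [[-6·x·y, -3·x^2 + 5], [-8·x + y + 3, x - 2]].
At the point, J = [[9.000, 2.000], [12.500, -3.000]] (det J = -52.000).
Solving J·Δ = −F gives Δ = (0.135, -2.606).

(0.135, -2.606)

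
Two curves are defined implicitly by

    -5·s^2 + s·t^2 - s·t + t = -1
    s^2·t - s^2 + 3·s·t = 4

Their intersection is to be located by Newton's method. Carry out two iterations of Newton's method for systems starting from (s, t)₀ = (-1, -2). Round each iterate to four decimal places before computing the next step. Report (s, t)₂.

(-0.7200, 3.4861)

At (-1, -2): F = (-12.0000, -1.0000).
Jacobian J = [[-10·s + t^2 - t, 2·s·t - s + 1], [2·s·t - 2·s + 3·t, s^2 + 3·s]].
At the point, J = [[16.0000, 6.0000], [0.0000, -2.0000]] (det J = -32.0000).
Solving J·Δ = −F gives Δ = (0.9375, -0.5000).
Then the next iterate is (s, t)₁ = (-0.0625, -2.5000).
Round to (-0.0625, -2.5000) and repeat: F = (-2.066406, -3.544922), J = [[9.3750, 1.3750], [-7.0625, -0.183594]].
Δ = (-0.6575, 5.9861), so (s, t)₂ = (-0.7200, 3.4861).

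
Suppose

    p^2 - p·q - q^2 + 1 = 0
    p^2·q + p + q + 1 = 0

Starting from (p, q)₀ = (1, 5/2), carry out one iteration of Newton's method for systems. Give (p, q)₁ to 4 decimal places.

(0.1857, 1.4429)

At (1, 5/2): F = (-6.7500, 7.0000).
Jacobian J = [[2·p - q, -p - 2·q], [2·p·q + 1, p^2 + 1]].
At the point, J = [[-0.5000, -6.0000], [6.0000, 2.0000]] (det J = 35.0000).
Solving J·Δ = −F gives Δ = (-0.8143, -1.0571).
Then the next iterate is (p, q)₁ = (0.1857, 1.4429).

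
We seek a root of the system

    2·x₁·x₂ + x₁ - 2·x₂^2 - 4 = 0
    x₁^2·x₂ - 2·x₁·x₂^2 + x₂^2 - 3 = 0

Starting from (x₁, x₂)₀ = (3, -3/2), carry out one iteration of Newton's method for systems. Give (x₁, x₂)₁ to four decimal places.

(3.1316, -0.2697)

At (3, -3/2): F = (-14.5000, -27.7500).
Jacobian J = [[2·x₂ + 1, 2·x₁ - 4·x₂], [2·x₁·x₂ - 2·x₂^2, x₁^2 - 4·x₁·x₂ + 2·x₂]].
At the point, J = [[-2.0000, 12.0000], [-13.5000, 24.0000]] (det J = 114.0000).
Solving J·Δ = −F gives Δ = (0.1316, 1.2303).
Then the next iterate is (x₁, x₂)₁ = (3.1316, -0.2697).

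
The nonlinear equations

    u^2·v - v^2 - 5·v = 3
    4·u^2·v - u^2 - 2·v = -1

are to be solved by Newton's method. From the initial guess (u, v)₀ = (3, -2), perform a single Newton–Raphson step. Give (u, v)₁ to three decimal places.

(-1.083, -6.250)

At (3, -2): F = (-15.000, -76.000).
Jacobian J = [[2·u·v, u^2 - 2·v - 5], [8·u·v - 2·u, 4·u^2 - 2]].
At the point, J = [[-12.000, 8.000], [-54.000, 34.000]] (det J = 24.000).
Solving J·Δ = −F gives Δ = (-4.083, -4.250).
Then the next iterate is (u, v)₁ = (-1.083, -6.250).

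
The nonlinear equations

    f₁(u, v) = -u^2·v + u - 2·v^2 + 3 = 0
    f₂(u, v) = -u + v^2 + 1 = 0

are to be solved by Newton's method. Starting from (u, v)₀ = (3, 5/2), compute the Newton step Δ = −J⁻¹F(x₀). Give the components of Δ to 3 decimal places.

At (3, 5/2): F = (-29.000, 4.250).
Jacobian J = [[-2·u·v + 1, -u^2 - 4·v], [-1, 2·v]].
At the point, J = [[-14.000, -19.000], [-1.000, 5.000]] (det J = -89.000).
Solving J·Δ = −F gives Δ = (-0.722, -0.994).

(-0.722, -0.994)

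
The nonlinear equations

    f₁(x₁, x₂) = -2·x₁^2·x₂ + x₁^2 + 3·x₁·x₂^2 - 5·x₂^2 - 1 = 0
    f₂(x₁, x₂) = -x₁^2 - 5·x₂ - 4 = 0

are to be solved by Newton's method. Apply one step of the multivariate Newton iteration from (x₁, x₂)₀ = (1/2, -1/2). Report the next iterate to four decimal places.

(1.6279, -1.0756)

At (1/2, -1/2): F = (-1.3750, -1.7500).
Jacobian J = [[-4·x₁·x₂ + 2·x₁ + 3·x₂^2, -2·x₁^2 + 6·x₁·x₂ - 10·x₂], [-2·x₁, -5]].
At the point, J = [[2.7500, 3.0000], [-1.0000, -5.0000]] (det J = -10.7500).
Solving J·Δ = −F gives Δ = (1.1279, -0.5756).
Then the next iterate is (x₁, x₂)₁ = (1.6279, -1.0756).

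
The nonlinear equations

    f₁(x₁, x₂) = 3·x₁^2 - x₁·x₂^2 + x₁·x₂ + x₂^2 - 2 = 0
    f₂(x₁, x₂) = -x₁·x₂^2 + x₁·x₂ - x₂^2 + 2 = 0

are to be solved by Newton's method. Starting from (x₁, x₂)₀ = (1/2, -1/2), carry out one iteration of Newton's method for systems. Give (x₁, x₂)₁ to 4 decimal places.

(1.1111, -0.9583)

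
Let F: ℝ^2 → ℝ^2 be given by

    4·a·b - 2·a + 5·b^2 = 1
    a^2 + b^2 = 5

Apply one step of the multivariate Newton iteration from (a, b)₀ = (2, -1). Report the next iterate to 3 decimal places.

At (2, -1): F = (-8.000, 0.000).
Jacobian J = [[4·b - 2, 4·a + 10·b], [2·a, 2·b]].
At the point, J = [[-6.000, -2.000], [4.000, -2.000]] (det J = 20.000).
Solving J·Δ = −F gives Δ = (-0.800, -1.600).
Then the next iterate is (a, b)₁ = (1.200, -2.600).

(1.200, -2.600)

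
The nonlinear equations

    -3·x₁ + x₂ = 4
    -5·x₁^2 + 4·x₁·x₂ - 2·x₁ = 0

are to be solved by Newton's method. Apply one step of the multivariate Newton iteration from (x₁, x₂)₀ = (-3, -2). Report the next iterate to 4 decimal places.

(-1.6875, -1.0625)

At (-3, -2): F = (3.0000, -15.0000).
Jacobian J = [[-3, 1], [-10·x₁ + 4·x₂ - 2, 4·x₁]].
At the point, J = [[-3.0000, 1.0000], [20.0000, -12.0000]] (det J = 16.0000).
Solving J·Δ = −F gives Δ = (1.3125, 0.9375).
Then the next iterate is (x₁, x₂)₁ = (-1.6875, -1.0625).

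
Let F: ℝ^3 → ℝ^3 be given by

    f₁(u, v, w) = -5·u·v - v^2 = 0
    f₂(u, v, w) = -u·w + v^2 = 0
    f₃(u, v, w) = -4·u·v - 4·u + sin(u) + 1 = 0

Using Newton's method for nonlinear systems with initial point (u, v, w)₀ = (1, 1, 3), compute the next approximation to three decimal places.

(0.407, 0.567, 1.912)

At (1, 1, 3): F = (-6.000, -2.000, -6.15853).
Jacobian J = [[-5·v, -5·u - 2·v, 0], [-w, 2·v, -u], [-4·v + cos(u) - 4, -4·u, 0]].
At the point, J = [[-5.000, -7.000, 0.000], [-3.000, 2.000, -1.000], [-7.45970, -4.000, 0.000]] (det J = -32.21788).
Solving J·Δ = −F gives Δ = (-0.593, -0.433, -1.088).
Then the next iterate is (u, v, w)₁ = (0.407, 0.567, 1.912).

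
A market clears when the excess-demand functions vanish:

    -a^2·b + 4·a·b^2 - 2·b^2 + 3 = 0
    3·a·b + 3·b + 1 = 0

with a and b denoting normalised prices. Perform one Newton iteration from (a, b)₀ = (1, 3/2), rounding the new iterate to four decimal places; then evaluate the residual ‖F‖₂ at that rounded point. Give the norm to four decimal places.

14.5478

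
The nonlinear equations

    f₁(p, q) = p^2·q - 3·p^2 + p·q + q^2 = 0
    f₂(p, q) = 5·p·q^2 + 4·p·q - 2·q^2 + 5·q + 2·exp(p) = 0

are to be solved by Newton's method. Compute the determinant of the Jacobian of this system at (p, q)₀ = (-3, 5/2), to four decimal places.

J = [[2·p·q - 6·p + q, p^2 + p + 2·q], [5·q^2 + 4·q + 2·exp(p), 10·p·q + 4·p - 4·q + 5]].
At the point, J = [[5.5000, 11.0000], [41.349574, -92.0000]].
det J = -960.8453.

-960.8453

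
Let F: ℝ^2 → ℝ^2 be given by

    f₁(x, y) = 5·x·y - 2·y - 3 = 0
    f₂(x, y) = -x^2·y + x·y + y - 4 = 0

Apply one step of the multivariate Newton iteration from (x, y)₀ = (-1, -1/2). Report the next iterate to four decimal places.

(-4.1250, 0.6875)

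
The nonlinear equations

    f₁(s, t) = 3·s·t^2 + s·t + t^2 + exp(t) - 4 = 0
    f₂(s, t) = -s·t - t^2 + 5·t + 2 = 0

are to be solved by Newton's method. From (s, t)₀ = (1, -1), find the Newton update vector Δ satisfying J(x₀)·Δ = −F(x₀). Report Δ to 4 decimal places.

At (1, -1): F = (-0.632121, -3.0000).
Jacobian J = [[3·t^2 + t, 6·s·t + s + 2·t + exp(t)], [-t, -s - 2·t + 5]].
At the point, J = [[2.0000, -6.632121], [1.0000, 6.0000]] (det J = 18.632121).
Solving J·Δ = −F gives Δ = (1.2714, 0.2881).

(1.2714, 0.2881)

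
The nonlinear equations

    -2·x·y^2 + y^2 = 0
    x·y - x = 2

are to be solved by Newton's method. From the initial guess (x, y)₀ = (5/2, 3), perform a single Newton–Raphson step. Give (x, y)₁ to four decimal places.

(8.5000, -3.0000)

At (5/2, 3): F = (-36.0000, 3.0000).
Jacobian J = [[-2·y^2, -4·x·y + 2·y], [y - 1, x]].
At the point, J = [[-18.0000, -24.0000], [2.0000, 2.5000]] (det J = 3.0000).
Solving J·Δ = −F gives Δ = (6.0000, -6.0000).
Then the next iterate is (x, y)₁ = (8.5000, -3.0000).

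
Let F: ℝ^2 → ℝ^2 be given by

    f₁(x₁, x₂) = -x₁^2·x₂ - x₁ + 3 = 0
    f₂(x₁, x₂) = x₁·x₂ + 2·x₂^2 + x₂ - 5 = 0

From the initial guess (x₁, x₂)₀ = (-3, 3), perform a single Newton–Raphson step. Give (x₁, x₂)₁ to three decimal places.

At (-3, 3): F = (-21.000, 7.000).
Jacobian J = [[-2·x₁·x₂ - 1, -x₁^2], [x₂, x₁ + 4·x₂ + 1]].
At the point, J = [[17.000, -9.000], [3.000, 10.000]] (det J = 197.000).
Solving J·Δ = −F gives Δ = (0.746, -0.924).
Then the next iterate is (x₁, x₂)₁ = (-2.254, 2.076).

(-2.254, 2.076)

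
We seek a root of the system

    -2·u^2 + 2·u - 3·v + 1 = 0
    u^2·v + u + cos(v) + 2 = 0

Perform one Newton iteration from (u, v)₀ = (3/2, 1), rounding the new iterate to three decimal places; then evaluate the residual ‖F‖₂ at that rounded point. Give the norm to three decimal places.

9.740

At (3/2, 1): F = (-3.500, 6.29030).
Jacobian J = [[-4·u + 2, -3], [2·u·v + 1, u^2 - sin(v)]].
At the point, J = [[-4.000, -3.000], [4.000, 1.40853]] (det J = 6.36588).
Solving J·Δ = −F gives Δ = (-2.190, 1.753).
Then the next iterate is (u, v)₁ = (-0.690, 2.753).
Re-evaluating at (-0.690, 2.753): F = (-9.59120, 1.69526), so ‖F‖₂ = 9.740.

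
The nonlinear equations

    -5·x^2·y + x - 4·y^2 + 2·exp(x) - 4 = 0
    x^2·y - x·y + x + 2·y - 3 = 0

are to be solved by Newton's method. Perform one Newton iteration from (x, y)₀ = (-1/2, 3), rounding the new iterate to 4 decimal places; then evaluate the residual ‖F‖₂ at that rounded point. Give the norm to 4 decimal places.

11.6072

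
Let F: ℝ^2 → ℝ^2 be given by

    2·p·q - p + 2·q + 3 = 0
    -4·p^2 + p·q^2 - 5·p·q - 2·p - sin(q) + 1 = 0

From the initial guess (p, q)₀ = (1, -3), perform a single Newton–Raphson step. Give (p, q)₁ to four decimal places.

At (1, -3): F = (-10.0000, 19.141120).
Jacobian J = [[2·q - 1, 2·p + 2], [-8·p + q^2 - 5·q - 2, 2·p·q - 5·p - cos(q)]].
At the point, J = [[-7.0000, 4.0000], [14.0000, -10.010008]] (det J = 14.070053).
Solving J·Δ = −F gives Δ = (-1.6727, -0.4273).
Then the next iterate is (p, q)₁ = (-0.6727, -3.4273).

(-0.6727, -3.4273)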